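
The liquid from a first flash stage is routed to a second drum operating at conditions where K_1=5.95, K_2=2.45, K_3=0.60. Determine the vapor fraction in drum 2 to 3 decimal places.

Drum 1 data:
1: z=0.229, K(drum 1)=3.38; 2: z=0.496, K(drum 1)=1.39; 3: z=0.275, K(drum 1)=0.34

V/F (drum 2) = 0.871

Drum 1:
Material balance + equilibrium reduce to Σ zᵢ(Kᵢ−1)/(1+ψ₁(Kᵢ−1)) = 0.
Check two-phase: ΣzᵢKᵢ = 1.557 > 1 and Σzᵢ/Kᵢ = 1.233 > 1, so g(0) = 0.557 > 0 and g(1) = -0.233 < 0.
Newton–Raphson from ψ₁ = 0.5:
  ψ₁ = 0.500: g = 0.1398, g' = -0.590 → ψ₁ = 0.737
  ψ₁ = 0.737: g = -0.0052, g' = -0.671 → ψ₁ = 0.729
Converged at ψ₁ = 0.729.
Drum-1 compositions:
  1: x = 0.084, y = 0.283
  2: x = 0.386, y = 0.537
  3: x = 0.530, y = 0.180
Drum-2 feed = drum-1 liquid: z₂ = (0.0837, 0.3862, 0.5301).
Drum 2:
Newton iteration, ψ₂⁰ = 0.42:
  ψ₂ = 0.420: g = 0.2278, g' = -0.653 → ψ₂ = 0.769
  ψ₂ = 0.769: g = 0.0447, g' = -0.447 → ψ₂ = 0.869
  ψ₂ = 0.869: g = 0.0009, g' = -0.431 → ψ₂ = 0.871
Converged at ψ₂ = 0.871.
  1: x = 0.016, y = 0.094
  2: x = 0.171, y = 0.418
  3: x = 0.814, y = 0.488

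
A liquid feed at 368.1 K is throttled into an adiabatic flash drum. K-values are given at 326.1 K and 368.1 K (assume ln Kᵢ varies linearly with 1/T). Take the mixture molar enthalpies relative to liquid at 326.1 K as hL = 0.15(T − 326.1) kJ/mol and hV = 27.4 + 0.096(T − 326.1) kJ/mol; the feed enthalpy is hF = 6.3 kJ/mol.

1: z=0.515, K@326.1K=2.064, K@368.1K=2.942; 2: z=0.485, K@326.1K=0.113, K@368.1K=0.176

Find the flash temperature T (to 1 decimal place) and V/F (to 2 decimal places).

Adiabatic flash: solve Rachford–Rice at each trial T, then check hF = ψ·hV(T) + (1−ψ)·hL(T).
  T = 326.1 K: K = (2.064, 0.113), RR gives ψ = 0.125, H_out = 3.419 kJ/mol
  T = 368.1 K: K = (2.942, 0.176), RR gives ψ = 0.375, H_out = 15.731 kJ/mol
  T = 347.1 K: K = (2.491, 0.143), RR gives ψ = 0.276, H_out = 10.388 kJ/mol
  T = 336.6 K: K = (2.274, 0.128), RR gives ψ = 0.210, H_out = 7.199 kJ/mol
  T = 331.4 K: K = (2.169, 0.120), RR gives ψ = 0.171, H_out = 5.419 kJ/mol
  T = 334.0 K: K = (2.221, 0.124), RR gives ψ = 0.191, H_out = 6.329 kJ/mol
  T = 332.7 K: K = (2.195, 0.122), RR gives ψ = 0.181, H_out = 5.880 kJ/mol
Linear interpolation between T = 332.7 (H_out = 5.880) and T = 334.0 (H_out = 6.329) on hF = 6.3 gives T ≈ 333.9 K, at which ψ = 0.19.

T = 333.9 K, V/F = 0.19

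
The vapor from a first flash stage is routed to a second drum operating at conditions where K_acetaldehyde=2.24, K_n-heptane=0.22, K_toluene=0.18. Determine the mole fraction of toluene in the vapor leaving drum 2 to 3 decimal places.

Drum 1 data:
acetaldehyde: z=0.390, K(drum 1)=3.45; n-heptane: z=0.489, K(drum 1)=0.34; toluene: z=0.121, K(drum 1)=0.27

Drum 1:
Newton–Raphson from ψ₁ = 0.33:
  ψ₁ = 0.330: g = -0.0006, g' = -1.176 → ψ₁ = 0.329
Converged at ψ₁ = 0.329.
Drum-1 compositions:
  acetaldehyde: x = 0.216, y = 0.745
  n-heptane: x = 0.625, y = 0.212
  toluene: x = 0.159, y = 0.043
Drum-2 feed = drum-1 vapor: z₂ = (0.7445, 0.2125, 0.0430).
Drum 2:
Material balance + equilibrium reduce to Σ zᵢ(Kᵢ−1)/(1+ψ₂(Kᵢ−1)) = 0.
Feasibility: ΣzᵢKᵢ = 1.722, Σzᵢ/Kᵢ = 1.537 — both > 1, two phases present.
Newton iteration, ψ₂⁰ = 0.5:
  ψ₂ = 0.500: g = 0.2384, g' = -0.867 → ψ₂ = 0.775
  ψ₂ = 0.775: g = -0.0451, g' = -1.342 → ψ₂ = 0.741
  ψ₂ = 0.741: g = -0.0020, g' = -1.226 → ψ₂ = 0.740
Converged at ψ₂ = 0.740.
  acetaldehyde: x = 0.388, y = 0.870
  n-heptane: x = 0.502, y = 0.111
  toluene: x = 0.109, y = 0.020

y_toluene (drum 2) = 0.020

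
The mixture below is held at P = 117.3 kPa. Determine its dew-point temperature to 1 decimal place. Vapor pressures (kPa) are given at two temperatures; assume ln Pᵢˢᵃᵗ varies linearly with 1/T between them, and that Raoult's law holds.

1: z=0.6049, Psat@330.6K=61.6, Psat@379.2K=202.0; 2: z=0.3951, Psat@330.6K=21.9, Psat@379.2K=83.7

T = 374.9 K

Dew-point temperature: Σzᵢ·P/Pᵢˢᵃᵗ(T) = 1. Interpolate ln Pᵢˢᵃᵗ = aᵢ + bᵢ/T.
  T = 330.6 K: ΣzᵢP/Pᵢˢᵃᵗ = 3.2681
  T = 379.2 K: ΣzᵢP/Pᵢˢᵃᵗ = 0.9050
  T = 354.9 K: ΣzᵢP/Pᵢˢᵃᵗ = 1.6447
  T = 367.0 K: ΣzᵢP/Pᵢˢᵃᵗ = 1.2093
  T = 373.1 K: ΣzᵢP/Pᵢˢᵃᵗ = 1.0436
  T = 376.1 K: ΣzᵢP/Pᵢˢᵃᵗ = 0.9724
  T = 374.6 K: ΣzᵢP/Pᵢˢᵃᵗ = 1.0072
Interpolating between 374.6 K and 376.1 K gives T ≈ 374.9 K.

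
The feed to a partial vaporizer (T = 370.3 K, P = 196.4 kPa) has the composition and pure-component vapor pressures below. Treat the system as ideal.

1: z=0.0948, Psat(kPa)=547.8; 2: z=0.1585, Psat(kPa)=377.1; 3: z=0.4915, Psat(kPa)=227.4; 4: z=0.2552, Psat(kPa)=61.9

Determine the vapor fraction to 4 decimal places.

ψ = 0.4897

Raoult's law: Kᵢ = Pᵢˢᵃᵗ/P = Pᵢˢᵃᵗ/196.4.
  K_1 = 547.8/196.4 = 2.789206, K_2 = 377.1/196.4 = 1.920061, K_3 = 227.4/196.4 = 1.157841, K_4 = 61.9/196.4 = 0.315173
Let ψ = V/F and solve Σ zᵢ(Kᵢ−1)/(1+ψ(Kᵢ−1)) = 0.
g(0) = ΣzᵢKᵢ − 1 = 0.2183 and g(1) = 1 − Σzᵢ/Kᵢ = -0.3507, so a root lies in (0, 1).
Newton–Raphson from ψ = 0.5:
  ψ = 0.5000: g = -0.00446, g' = -0.4348 → ψ = 0.4897
Converged at ψ = 0.4897.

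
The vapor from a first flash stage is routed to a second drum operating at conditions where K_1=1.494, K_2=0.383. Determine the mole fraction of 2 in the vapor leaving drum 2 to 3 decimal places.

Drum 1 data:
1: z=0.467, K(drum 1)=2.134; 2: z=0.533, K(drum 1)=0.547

Drum 1:
Let ψ₁ = V/F and solve Σ zᵢ(Kᵢ−1)/(1+ψ₁(Kᵢ−1)) = 0.
Check two-phase: ΣzᵢKᵢ = 1.288 > 1 and Σzᵢ/Kᵢ = 1.193 > 1, so g(0) = 0.288 > 0 and g(1) = -0.193 < 0.
Newton–Raphson from ψ₁ = 0.62:
  ψ₁ = 0.620: g = -0.0248, g' = -0.419 → ψ₁ = 0.561
Converged at ψ₁ = 0.561.
Drum-1 compositions:
  1: x = 0.285, y = 0.609
  2: x = 0.715, y = 0.391
Drum-2 feed = drum-1 vapor: z₂ = (0.6091, 0.3909).
Drum 2:
Material balance + equilibrium reduce to Σ zᵢ(Kᵢ−1)/(1+ψ₂(Kᵢ−1)) = 0.
Check two-phase: ΣzᵢKᵢ = 1.060 > 1 and Σzᵢ/Kᵢ = 1.428 > 1, so g(0) = 0.060 > 0 and g(1) = -0.428 < 0.
Binary case is linear: z₁(K₁−1)(1+ψ₂(K₂−1)) + z₂(K₂−1)(1+ψ₂(K₁−1)) = 0
⇒ ψ₂ = [z₁(K₁−1)+z₂(K₂−1)] / [−(K₁−1)(K₂−1)] = 0.0598/0.3048 = 0.196
  1: x = 0.555, y = 0.830
  2: x = 0.445, y = 0.170

y_2 (drum 2) = 0.170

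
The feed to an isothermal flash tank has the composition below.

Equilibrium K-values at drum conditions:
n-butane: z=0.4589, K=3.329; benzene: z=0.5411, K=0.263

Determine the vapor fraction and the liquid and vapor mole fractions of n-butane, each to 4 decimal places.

ψ = 0.3903, x_n-butane = 0.2404, y_n-butane = 0.8002

Binary case is linear: z₁(K₁−1)(1+ψ(K₂−1)) + z₂(K₂−1)(1+ψ(K₁−1)) = 0
⇒ ψ = [z₁(K₁−1)+z₂(K₂−1)] / [−(K₁−1)(K₂−1)] = 0.66999/1.71647 = 0.3903
Compositions from xᵢ = zᵢ/(1+ψ(Kᵢ−1)), yᵢ = Kᵢxᵢ:
  n-butane: x = 0.2404, y = 0.8002
  benzene: x = 0.7596, y = 0.1998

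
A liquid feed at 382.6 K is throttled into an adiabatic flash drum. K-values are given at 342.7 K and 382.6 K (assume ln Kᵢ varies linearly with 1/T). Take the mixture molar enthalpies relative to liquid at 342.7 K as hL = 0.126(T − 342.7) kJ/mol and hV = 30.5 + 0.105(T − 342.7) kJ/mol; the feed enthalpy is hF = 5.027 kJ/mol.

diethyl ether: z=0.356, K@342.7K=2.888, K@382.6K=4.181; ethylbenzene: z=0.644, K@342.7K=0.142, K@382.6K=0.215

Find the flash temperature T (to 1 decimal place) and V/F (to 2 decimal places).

Adiabatic flash: solve Rachford–Rice at each trial T, then check hF = ψ·hV(T) + (1−ψ)·hL(T).
  T = 342.7 K: K = (2.888, 0.142), RR gives ψ = 0.074, H_out = 2.251 kJ/mol
  T = 382.6 K: K = (4.181, 0.215), RR gives ψ = 0.251, H_out = 12.474 kJ/mol
  T = 362.6 K: K = (3.509, 0.177), RR gives ψ = 0.176, H_out = 7.792 kJ/mol
  T = 352.6 K: K = (3.190, 0.159), RR gives ψ = 0.129, H_out = 5.161 kJ/mol
  T = 347.6 K: K = (3.036, 0.150), RR gives ψ = 0.103, H_out = 3.737 kJ/mol
  T = 350.1 K: K = (3.113, 0.154), RR gives ψ = 0.116, H_out = 4.460 kJ/mol
  T = 351.4 K: K = (3.153, 0.157), RR gives ψ = 0.123, H_out = 4.827 kJ/mol
Linear interpolation between T = 351.4 (H_out = 4.827) and T = 352.6 (H_out = 5.161) on hF = 5.027 gives T ≈ 352.1 K, at which ψ = 0.13.

T = 352.1 K, V/F = 0.13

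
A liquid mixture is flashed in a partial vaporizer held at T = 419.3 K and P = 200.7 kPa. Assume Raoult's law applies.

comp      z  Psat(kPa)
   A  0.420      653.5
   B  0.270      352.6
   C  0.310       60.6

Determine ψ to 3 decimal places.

ψ = 0.777

Raoult's law: Kᵢ = Pᵢˢᵃᵗ/P = Pᵢˢᵃᵗ/200.7.
  K_A = 653.5/200.7 = 3.25610, K_B = 352.6/200.7 = 1.75685, K_C = 60.6/200.7 = 0.30194
Newton iteration, ψ⁰ = 0.59:
  ψ = 0.590: g = 0.1798, g' = -0.904 → ψ = 0.789
  ψ = 0.789: g = -0.0128, g' = -1.086 → ψ = 0.777
Converged at ψ = 0.777.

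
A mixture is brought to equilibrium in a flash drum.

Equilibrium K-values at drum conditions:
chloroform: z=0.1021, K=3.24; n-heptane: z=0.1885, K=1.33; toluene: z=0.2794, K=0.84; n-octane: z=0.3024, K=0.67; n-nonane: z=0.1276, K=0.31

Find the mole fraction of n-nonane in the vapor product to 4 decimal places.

Material balance + equilibrium reduce to Σ zᵢ(Kᵢ−1)/(1+β(Kᵢ−1)) = 0.
g(0) = ΣzᵢKᵢ − 1 = 0.0584 and g(1) = 1 − Σzᵢ/Kᵢ = -0.3688, so a root lies in (0, 1).
Iterate (Newton) starting at β = 0.56:
  β = 0.5600: g = -0.16106, g' = -0.3350 → β = 0.0792
  β = 0.0792: g = 0.01399, g' = -0.4991 → β = 0.1072
  β = 0.1072: g = 0.00048, g' = -0.4659 → β = 0.1082
Converged at β = 0.1082.
Compositions from xᵢ = zᵢ/(1+β(Kᵢ−1)), yᵢ = Kᵢxᵢ:
  chloroform: x = 0.0822, y = 0.2662
  n-heptane: x = 0.1820, y = 0.2421
  toluene: x = 0.2843, y = 0.2388
  n-octane: x = 0.3136, y = 0.2101
  n-nonane: x = 0.1379, y = 0.0427

y_n-nonane = 0.0427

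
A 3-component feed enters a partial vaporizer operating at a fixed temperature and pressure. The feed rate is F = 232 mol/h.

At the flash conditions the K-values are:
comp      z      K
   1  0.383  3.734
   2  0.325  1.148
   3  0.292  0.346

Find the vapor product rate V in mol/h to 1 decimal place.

Newton–Raphson from ψ = 0.5:
  ψ = 0.500: g = 0.2034, g' = -0.793 → ψ = 0.757
  ψ = 0.757: g = 0.0065, g' = -0.799 → ψ = 0.765
Converged at ψ = 0.765.
Then V = ψ·F = 0.7647·232 = 177.4 mol/h and L = F − V = 54.6 mol/h.

V = 177.4 mol/h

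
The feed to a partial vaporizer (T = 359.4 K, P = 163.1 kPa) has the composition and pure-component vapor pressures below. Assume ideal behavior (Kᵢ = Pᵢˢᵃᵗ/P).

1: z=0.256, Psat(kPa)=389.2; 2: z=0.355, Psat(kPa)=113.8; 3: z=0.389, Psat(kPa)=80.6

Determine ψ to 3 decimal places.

ψ = 0.088

Raoult's law: Kᵢ = Pᵢˢᵃᵗ/P = Pᵢˢᵃᵗ/163.1.
  K_1 = 389.2/163.1 = 2.38627, K_2 = 113.8/163.1 = 0.69773, K_3 = 80.6/163.1 = 0.49418
Rachford–Rice: g(ψ) = Σ zᵢ(Kᵢ−1)/(1+ψ(Kᵢ−1)) = 0.
Check two-phase: ΣzᵢKᵢ = 1.051 > 1 and Σzᵢ/Kᵢ = 1.403 > 1, so g(0) = 0.051 > 0 and g(1) = -0.403 < 0.
Newton iteration, ψ⁰ = 0.5:
  ψ = 0.500: g = -0.1802, g' = -0.395 → ψ = 0.044
  ψ = 0.044: g = 0.0246, g' = -0.575 → ψ = 0.087
  ψ = 0.087: g = 0.0009, g' = -0.535 → ψ = 0.088
Converged at ψ = 0.088.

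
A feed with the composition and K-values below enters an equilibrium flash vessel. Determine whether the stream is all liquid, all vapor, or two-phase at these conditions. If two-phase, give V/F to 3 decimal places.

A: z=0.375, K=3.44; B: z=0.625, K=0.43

ΣzᵢKᵢ = 1.559; Σzᵢ/Kᵢ = 1.562.
Both exceed 1, so a two-phase solution exists.
Rachford–Rice: g(ψ) = Σ zᵢ(Kᵢ−1)/(1+ψ(Kᵢ−1)) = 0.
Binary case is linear: z₁(K₁−1)(1+ψ(K₂−1)) + z₂(K₂−1)(1+ψ(K₁−1)) = 0
⇒ ψ = [z₁(K₁−1)+z₂(K₂−1)] / [−(K₁−1)(K₂−1)] = 0.5587/1.3908 = 0.402

two-phase, V/F = 0.402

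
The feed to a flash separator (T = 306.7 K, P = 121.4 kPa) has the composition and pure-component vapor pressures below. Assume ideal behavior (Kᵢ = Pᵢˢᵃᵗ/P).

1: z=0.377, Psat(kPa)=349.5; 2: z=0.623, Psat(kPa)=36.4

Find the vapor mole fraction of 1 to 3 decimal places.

Raoult's law: Kᵢ = Pᵢˢᵃᵗ/P = Pᵢˢᵃᵗ/121.4.
  K_1 = 349.5/121.4 = 2.87891, K_2 = 36.4/121.4 = 0.29984
Let β = V/F and solve Σ zᵢ(Kᵢ−1)/(1+β(Kᵢ−1)) = 0.
Feasibility: ΣzᵢKᵢ = 1.272, Σzᵢ/Kᵢ = 2.209 — both > 1, two phases present.
Binary case is linear: z₁(K₁−1)(1+β(K₂−1)) + z₂(K₂−1)(1+β(K₁−1)) = 0
⇒ β = [z₁(K₁−1)+z₂(K₂−1)] / [−(K₁−1)(K₂−1)] = 0.2721/1.3155 = 0.207
Compositions from xᵢ = zᵢ/(1+β(Kᵢ−1)), yᵢ = Kᵢxᵢ:
  1: x = 0.271, y = 0.782
  2: x = 0.729, y = 0.218

y_1 = 0.782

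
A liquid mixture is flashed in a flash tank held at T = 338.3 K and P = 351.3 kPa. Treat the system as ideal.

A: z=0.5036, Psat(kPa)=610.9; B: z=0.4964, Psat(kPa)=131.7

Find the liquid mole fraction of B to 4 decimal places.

x_B = 0.5417

Raoult's law: Kᵢ = Pᵢˢᵃᵗ/P = Pᵢˢᵃᵗ/351.3.
  K_A = 610.9/351.3 = 1.738970, K_B = 131.7/351.3 = 0.374893
Iterate (Newton) starting at ψ = 0.5:
  ψ = 0.5000: g = -0.17964, g' = -0.5571 → ψ = 0.1775
  ψ = 0.1775: g = -0.02005, g' = -0.4603 → ψ = 0.1340
  ψ = 0.1340: g = -0.00004, g' = -0.4587 → ψ = 0.1339
Converged at ψ = 0.1339.
Compositions from xᵢ = zᵢ/(1+ψ(Kᵢ−1)), yᵢ = Kᵢxᵢ:
  A: x = 0.4583, y = 0.7969
  B: x = 0.5417, y = 0.2031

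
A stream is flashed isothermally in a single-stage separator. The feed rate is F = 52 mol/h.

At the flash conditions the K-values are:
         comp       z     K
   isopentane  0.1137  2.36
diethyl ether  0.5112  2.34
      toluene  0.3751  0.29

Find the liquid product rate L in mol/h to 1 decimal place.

L = 20.7 mol/h

Rachford–Rice: g(ψ) = Σ zᵢ(Kᵢ−1)/(1+ψ(Kᵢ−1)) = 0.
Check two-phase: ΣzᵢKᵢ = 1.5733 > 1 and Σzᵢ/Kᵢ = 1.5601 > 1, so g(0) = 0.5733 > 0 and g(1) = -0.5601 < 0.
Iterate (Newton) starting at ψ = 0.38:
  ψ = 0.3800: g = 0.19111, g' = -0.8490 → ψ = 0.6051
  ψ = 0.6051: g = -0.00380, g' = -0.9244 → ψ = 0.6010
Converged at ψ = 0.6010.
Then V = ψ·F = 0.6010·52 = 31.3 mol/h and L = F − V = 20.7 mol/h.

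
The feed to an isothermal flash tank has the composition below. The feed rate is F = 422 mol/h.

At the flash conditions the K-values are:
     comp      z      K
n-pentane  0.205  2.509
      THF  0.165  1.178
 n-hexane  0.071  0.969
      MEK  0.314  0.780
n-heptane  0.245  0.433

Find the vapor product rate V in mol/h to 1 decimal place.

Let ψ = V/F and solve Σ zᵢ(Kᵢ−1)/(1+ψ(Kᵢ−1)) = 0.
g(0) = ΣzᵢKᵢ − 1 = 0.129 and g(1) = 1 − Σzᵢ/Kᵢ = -0.263, so a root lies in (0, 1).
Newton iteration, ψ⁰ = 0.65:
  ψ = 0.650: g = -0.1204, g' = -0.341 → ψ = 0.298
  ψ = 0.298: g = -0.0019, g' = -0.358 → ψ = 0.292
Converged at ψ = 0.292.
Then V = ψ·F = 0.2924·422 = 123.4 mol/h and L = F − V = 298.6 mol/h.

V = 123.4 mol/h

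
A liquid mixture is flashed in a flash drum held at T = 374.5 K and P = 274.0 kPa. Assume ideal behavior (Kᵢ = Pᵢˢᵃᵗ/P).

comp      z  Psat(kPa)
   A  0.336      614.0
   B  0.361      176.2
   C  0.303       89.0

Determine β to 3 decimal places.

Raoult's law: Kᵢ = Pᵢˢᵃᵗ/P = Pᵢˢᵃᵗ/274.0.
  K_A = 614.0/274.0 = 2.24088, K_B = 176.2/274.0 = 0.64307, K_C = 89.0/274.0 = 0.32482
Let β = V/F and solve Σ zᵢ(Kᵢ−1)/(1+β(Kᵢ−1)) = 0.
g(0) = ΣzᵢKᵢ − 1 = 0.084 and g(1) = 1 − Σzᵢ/Kᵢ = -0.644, so a root lies in (0, 1).
Newton iteration, β⁰ = 0.65:
  β = 0.650: g = -0.3016, g' = -0.675 → β = 0.203
  β = 0.203: g = -0.0431, g' = -0.569 → β = 0.128
  β = 0.128: g = 0.0011, g' = -0.602 → β = 0.129
Converged at β = 0.129.

β = 0.129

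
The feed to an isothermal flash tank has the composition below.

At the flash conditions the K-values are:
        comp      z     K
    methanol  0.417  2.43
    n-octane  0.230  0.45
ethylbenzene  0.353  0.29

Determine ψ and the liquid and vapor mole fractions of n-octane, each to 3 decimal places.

Let ψ = V/F and solve Σ zᵢ(Kᵢ−1)/(1+ψ(Kᵢ−1)) = 0.
Feasibility: ΣzᵢKᵢ = 1.219, Σzᵢ/Kᵢ = 1.900 — both > 1, two phases present.
Newton–Raphson from ψ = 0.63:
  ψ = 0.630: g = -0.3333, g' = -0.981 → ψ = 0.290
  ψ = 0.290: g = -0.0449, g' = -0.807 → ψ = 0.235
Converged at ψ = 0.235.
Compositions from xᵢ = zᵢ/(1+ψ(Kᵢ−1)), yᵢ = Kᵢxᵢ:
  methanol: x = 0.312, y = 0.758
  n-octane: x = 0.264, y = 0.119
  ethylbenzene: x = 0.424, y = 0.123

ψ = 0.235, x_n-octane = 0.264, y_n-octane = 0.119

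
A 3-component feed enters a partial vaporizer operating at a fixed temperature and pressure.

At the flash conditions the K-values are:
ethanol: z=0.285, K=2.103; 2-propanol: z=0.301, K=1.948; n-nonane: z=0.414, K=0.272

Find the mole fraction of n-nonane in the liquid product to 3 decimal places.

x_n-nonane = 0.584

Material balance + equilibrium reduce to Σ zᵢ(Kᵢ−1)/(1+ψ(Kᵢ−1)) = 0.
Check two-phase: ΣzᵢKᵢ = 1.298 > 1 and Σzᵢ/Kᵢ = 1.812 > 1, so g(0) = 0.298 > 0 and g(1) = -0.812 < 0.
Iterate (Newton) starting at ψ = 0.52:
  ψ = 0.520: g = -0.0941, g' = -0.830 → ψ = 0.407
  ψ = 0.407: g = -0.0051, g' = -0.749 → ψ = 0.400
Converged at ψ = 0.400.
Compositions from xᵢ = zᵢ/(1+ψ(Kᵢ−1)), yᵢ = Kᵢxᵢ:
  ethanol: x = 0.198, y = 0.416
  2-propanol: x = 0.218, y = 0.425
  n-nonane: x = 0.584, y = 0.159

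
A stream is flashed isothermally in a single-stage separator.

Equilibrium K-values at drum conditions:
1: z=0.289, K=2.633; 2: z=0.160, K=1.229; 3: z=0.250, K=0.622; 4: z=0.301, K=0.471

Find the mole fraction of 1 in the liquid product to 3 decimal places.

x_1 = 0.173

Newton–Raphson from ψ = 0.42:
  ψ = 0.420: g = -0.0037, g' = -0.468 → ψ = 0.412
Converged at ψ = 0.412.
Compositions from xᵢ = zᵢ/(1+ψ(Kᵢ−1)), yᵢ = Kᵢxᵢ:
  1: x = 0.173, y = 0.455
  2: x = 0.146, y = 0.180
  3: x = 0.296, y = 0.184
  4: x = 0.385, y = 0.181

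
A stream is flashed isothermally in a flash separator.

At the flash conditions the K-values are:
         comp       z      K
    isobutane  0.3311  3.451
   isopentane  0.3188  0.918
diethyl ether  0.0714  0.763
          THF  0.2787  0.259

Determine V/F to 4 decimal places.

Rachford–Rice: g(V/F) = Σ zᵢ(Kᵢ−1)/(1+V/F(Kᵢ−1)) = 0.
g(0) = ΣzᵢKᵢ − 1 = 0.5619 and g(1) = 1 − Σzᵢ/Kᵢ = -0.6129, so a root lies in (0, 1).
Newton iteration, V/F⁰ = 0.31:
  V/F = 0.3100: g = 0.14795, g' = -0.9071 → V/F = 0.4731
  V/F = 0.4731: g = 0.01153, g' = -0.7967 → V/F = 0.4876
Converged at V/F = 0.4876.

V/F = 0.4876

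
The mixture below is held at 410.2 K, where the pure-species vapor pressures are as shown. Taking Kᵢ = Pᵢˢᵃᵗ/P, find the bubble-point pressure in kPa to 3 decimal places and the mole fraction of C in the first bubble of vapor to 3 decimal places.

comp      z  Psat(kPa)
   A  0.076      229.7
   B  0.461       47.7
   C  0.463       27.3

At the bubble point ψ → 0, so ΣzᵢKᵢ = 1 with Kᵢ = Pᵢˢᵃᵗ/P ⇒ P = ΣzᵢPᵢˢᵃᵗ.
P = 0.076·229.7 + 0.461·47.7 + 0.463·27.3 = 52.087 kPa
yᵢ = zᵢPᵢˢᵃᵗ/P ⇒ y_C = 0.463·27.3/52.087 = 0.243

Pbub = 52.087 kPa, y_C = 0.243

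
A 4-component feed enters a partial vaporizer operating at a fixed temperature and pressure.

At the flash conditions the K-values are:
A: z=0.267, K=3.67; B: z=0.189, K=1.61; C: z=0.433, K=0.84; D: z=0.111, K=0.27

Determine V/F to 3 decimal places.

V/F = 0.850

Rachford–Rice: g(V/F) = Σ zᵢ(Kᵢ−1)/(1+V/F(Kᵢ−1)) = 0.
Check two-phase: ΣzᵢKᵢ = 1.678 > 1 and Σzᵢ/Kᵢ = 1.117 > 1, so g(0) = 0.678 > 0 and g(1) = -0.117 < 0.
Iterate (Newton) starting at V/F = 0.59:
  V/F = 0.590: g = 0.1428, g' = -0.521 → V/F = 0.864
  V/F = 0.864: g = -0.0087, g' = -0.653 → V/F = 0.851
  V/F = 0.851: g = -0.0001, g' = -0.635 → V/F = 0.850
Converged at V/F = 0.850.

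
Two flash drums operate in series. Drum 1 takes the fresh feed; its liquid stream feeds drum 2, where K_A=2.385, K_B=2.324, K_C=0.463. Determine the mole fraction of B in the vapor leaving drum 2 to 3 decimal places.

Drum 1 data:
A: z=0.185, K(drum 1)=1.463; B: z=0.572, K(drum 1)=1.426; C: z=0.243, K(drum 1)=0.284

y_B (drum 2) = 0.508

Drum 1:
Rachford–Rice: g(ψ₁) = Σ zᵢ(Kᵢ−1)/(1+ψ₁(Kᵢ−1)) = 0.
Feasibility: ΣzᵢKᵢ = 1.155, Σzᵢ/Kᵢ = 1.383 — both > 1, two phases present.
Iterate (Newton) starting at ψ₁ = 0.45:
  ψ₁ = 0.450: g = 0.0187, g' = -0.371 → ψ₁ = 0.500
  ψ₁ = 0.500: g = -0.0007, g' = -0.399 → ψ₁ = 0.499
Converged at ψ₁ = 0.499.
Drum-1 compositions:
  A: x = 0.150, y = 0.220
  B: x = 0.472, y = 0.673
  C: x = 0.378, y = 0.107
Drum-2 feed = drum-1 liquid: z₂ = (0.1503, 0.4718, 0.3779).
Drum 2:
Material balance + equilibrium reduce to Σ zᵢ(Kᵢ−1)/(1+ψ₂(Kᵢ−1)) = 0.
g(0) = ΣzᵢKᵢ − 1 = 0.630 and g(1) = 1 − Σzᵢ/Kᵢ = -0.082, so a root lies in (0, 1).
Iterate (Newton) starting at ψ₂ = 0.44:
  ψ₂ = 0.440: g = 0.2583, g' = -0.628 → ψ₂ = 0.851
  ψ₂ = 0.851: g = 0.0155, g' = -0.613 → ψ₂ = 0.876
Converged at ψ₂ = 0.876.
  A: x = 0.068, y = 0.162
  B: x = 0.218, y = 0.508
  C: x = 0.714, y = 0.330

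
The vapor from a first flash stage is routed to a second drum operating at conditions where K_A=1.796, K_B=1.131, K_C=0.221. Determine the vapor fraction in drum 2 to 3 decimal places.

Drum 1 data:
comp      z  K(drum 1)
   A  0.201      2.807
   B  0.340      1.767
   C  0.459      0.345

Drum 1:
Let ψ₁ = V/F and solve Σ zᵢ(Kᵢ−1)/(1+ψ₁(Kᵢ−1)) = 0.
Check two-phase: ΣzᵢKᵢ = 1.323 > 1 and Σzᵢ/Kᵢ = 1.594 > 1, so g(0) = 0.323 > 0 and g(1) = -0.594 < 0.
Newton–Raphson from ψ₁ = 0.45:
  ψ₁ = 0.450: g = -0.0321, g' = -0.706 → ψ₁ = 0.405
  ψ₁ = 0.405: g = -0.0002, g' = -0.700 → ψ₁ = 0.404
Converged at ψ₁ = 0.404.
Drum-1 compositions:
  A: x = 0.116, y = 0.326
  B: x = 0.260, y = 0.459
  C: x = 0.624, y = 0.215
Drum-2 feed = drum-1 vapor: z₂ = (0.3260, 0.4586, 0.2154).
Drum 2:
Let ψ₂ = V/F and solve Σ zᵢ(Kᵢ−1)/(1+ψ₂(Kᵢ−1)) = 0.
Check two-phase: ΣzᵢKᵢ = 1.152 > 1 and Σzᵢ/Kᵢ = 1.562 > 1, so g(0) = 0.152 > 0 and g(1) = -0.562 < 0.
Newton–Raphson from ψ₂ = 0.5:
  ψ₂ = 0.500: g = -0.0328, g' = -0.463 → ψ₂ = 0.429
  ψ₂ = 0.429: g = -0.0017, g' = -0.417 → ψ₂ = 0.425
Converged at ψ₂ = 0.425.
  A: x = 0.244, y = 0.438
  B: x = 0.434, y = 0.491
  C: x = 0.322, y = 0.071

V/F (drum 2) = 0.425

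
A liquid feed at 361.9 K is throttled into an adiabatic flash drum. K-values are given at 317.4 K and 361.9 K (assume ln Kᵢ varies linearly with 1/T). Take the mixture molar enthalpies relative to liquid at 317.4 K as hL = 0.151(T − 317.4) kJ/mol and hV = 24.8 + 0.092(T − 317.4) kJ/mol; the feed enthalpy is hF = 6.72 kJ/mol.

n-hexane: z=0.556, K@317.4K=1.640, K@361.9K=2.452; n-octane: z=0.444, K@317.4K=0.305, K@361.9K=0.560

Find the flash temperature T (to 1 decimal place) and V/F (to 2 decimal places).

T = 323.4 K, V/F = 0.24

Adiabatic flash: solve Rachford–Rice at each trial T, then check hF = ψ·hV(T) + (1−ψ)·hL(T).
  T = 317.4 K: K = (1.640, 0.305), RR gives ψ = 0.106, H_out = 2.635 kJ/mol
  T = 361.9 K: K = (2.452, 0.560), RR gives ψ = 0.958, H_out = 27.959 kJ/mol
  T = 339.6 K: K = (2.031, 0.421), RR gives ψ = 0.530, H_out = 15.805 kJ/mol
  T = 328.5 K: K = (1.832, 0.360), RR gives ψ = 0.335, H_out = 9.776 kJ/mol
  T = 322.9 K: K = (1.734, 0.332), RR gives ψ = 0.227, H_out = 6.390 kJ/mol
  T = 325.7 K: K = (1.783, 0.346), RR gives ψ = 0.283, H_out = 8.126 kJ/mol
  T = 324.3 K: K = (1.758, 0.339), RR gives ψ = 0.255, H_out = 7.270 kJ/mol
Linear interpolation between T = 322.9 (H_out = 6.390) and T = 324.3 (H_out = 7.270) on hF = 6.72 gives T ≈ 323.4 K, at which ψ = 0.24.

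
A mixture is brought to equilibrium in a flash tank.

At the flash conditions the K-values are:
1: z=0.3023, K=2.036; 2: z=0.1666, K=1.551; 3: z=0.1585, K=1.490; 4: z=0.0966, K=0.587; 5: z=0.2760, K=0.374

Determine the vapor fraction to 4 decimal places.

Newton–Raphson from ψ = 0.5:
  ψ = 0.5000: g = 0.03889, g' = -0.4518 → ψ = 0.5861
  ψ = 0.5861: g = -0.00095, g' = -0.4760 → ψ = 0.5841
Converged at ψ = 0.5841.

ψ = 0.5841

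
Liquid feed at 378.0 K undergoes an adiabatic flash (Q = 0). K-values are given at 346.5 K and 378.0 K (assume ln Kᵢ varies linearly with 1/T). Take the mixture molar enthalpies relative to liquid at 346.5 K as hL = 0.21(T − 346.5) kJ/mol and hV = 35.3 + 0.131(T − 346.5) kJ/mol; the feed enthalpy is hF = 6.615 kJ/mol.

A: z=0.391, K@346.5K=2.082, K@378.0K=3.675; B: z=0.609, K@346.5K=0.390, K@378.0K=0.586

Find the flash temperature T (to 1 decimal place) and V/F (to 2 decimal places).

Adiabatic flash: solve Rachford–Rice at each trial T, then check hF = ψ·hV(T) + (1−ψ)·hL(T).
  T = 346.5 K: K = (2.082, 0.390), RR gives ψ = 0.078, H_out = 2.758 kJ/mol
  T = 378.0 K: K = (3.675, 0.586), RR gives ψ = 0.717, H_out = 30.134 kJ/mol
  T = 362.2 K: K = (2.798, 0.482), RR gives ψ = 0.416, H_out = 17.469 kJ/mol
  T = 354.4 K: K = (2.424, 0.435), RR gives ψ = 0.264, H_out = 10.819 kJ/mol
  T = 350.4 K: K = (2.246, 0.412), RR gives ψ = 0.176, H_out = 6.979 kJ/mol
  T = 348.4 K: K = (2.161, 0.401), RR gives ψ = 0.128, H_out = 4.886 kJ/mol
  T = 349.4 K: K = (2.203, 0.406), RR gives ψ = 0.152, H_out = 5.949 kJ/mol
Linear interpolation between T = 349.4 (H_out = 5.949) and T = 350.4 (H_out = 6.979) on hF = 6.615 gives T ≈ 350.0 K, at which ψ = 0.17.

T = 350.0 K, V/F = 0.17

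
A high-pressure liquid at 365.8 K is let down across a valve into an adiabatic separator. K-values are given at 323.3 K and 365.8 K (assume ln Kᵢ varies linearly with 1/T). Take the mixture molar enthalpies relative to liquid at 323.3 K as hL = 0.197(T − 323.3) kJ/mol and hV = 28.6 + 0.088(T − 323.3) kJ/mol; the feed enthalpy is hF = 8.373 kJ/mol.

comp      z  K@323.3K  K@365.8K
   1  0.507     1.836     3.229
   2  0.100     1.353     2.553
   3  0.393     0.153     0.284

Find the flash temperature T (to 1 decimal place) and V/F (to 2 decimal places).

Adiabatic flash: solve Rachford–Rice at each trial T, then check hF = ψ·hV(T) + (1−ψ)·hL(T).
  T = 323.3 K: K = (1.836, 1.353, 0.153), RR gives ψ = 0.193, H_out = 5.524 kJ/mol
  T = 365.8 K: K = (3.229, 2.553, 0.284), RR gives ψ = 0.660, H_out = 24.201 kJ/mol
  T = 344.6 K: K = (2.479, 1.897, 0.213), RR gives ψ = 0.484, H_out = 16.905 kJ/mol
  T = 334.0 K: K = (2.145, 1.612, 0.181), RR gives ψ = 0.366, H_out = 12.144 kJ/mol
  T = 328.6 K: K = (1.986, 1.478, 0.167), RR gives ψ = 0.288, H_out = 9.127 kJ/mol
  T = 326.0 K: K = (1.911, 1.416, 0.160), RR gives ψ = 0.245, H_out = 7.456 kJ/mol
  T = 327.3 K: K = (1.948, 1.446, 0.163), RR gives ψ = 0.267, H_out = 8.313 kJ/mol
Linear interpolation between T = 327.3 (H_out = 8.313) and T = 328.6 (H_out = 9.127) on hF = 8.373 gives T ≈ 327.4 K, at which ψ = 0.27.

T = 327.4 K, V/F = 0.27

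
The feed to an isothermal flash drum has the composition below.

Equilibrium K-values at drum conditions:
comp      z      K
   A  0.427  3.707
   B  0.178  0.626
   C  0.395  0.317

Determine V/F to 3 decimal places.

Material balance + equilibrium reduce to Σ zᵢ(Kᵢ−1)/(1+V/F(Kᵢ−1)) = 0.
Feasibility: ΣzᵢKᵢ = 1.820, Σzᵢ/Kᵢ = 1.646 — both > 1, two phases present.
Iterate (Newton) starting at V/F = 0.5:
  V/F = 0.500: g = -0.0004, g' = -1.028 → V/F = 0.500
Converged at V/F = 0.500.

V/F = 0.500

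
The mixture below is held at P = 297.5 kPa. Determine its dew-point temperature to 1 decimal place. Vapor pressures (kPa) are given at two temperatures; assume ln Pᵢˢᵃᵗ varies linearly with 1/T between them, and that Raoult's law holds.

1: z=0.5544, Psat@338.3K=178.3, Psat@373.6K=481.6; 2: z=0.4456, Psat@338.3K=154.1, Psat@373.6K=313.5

T = 361.6 K

Dew-point temperature: Σzᵢ·P/Pᵢˢᵃᵗ(T) = 1. Interpolate ln Pᵢˢᵃᵗ = aᵢ + bᵢ/T.
  T = 338.3 K: ΣzᵢP/Pᵢˢᵃᵗ = 1.7853
  T = 373.6 K: ΣzᵢP/Pᵢˢᵃᵗ = 0.7653
  T = 356.0 K: ΣzᵢP/Pᵢˢᵃᵗ = 1.1404
  T = 364.8 K: ΣzᵢP/Pᵢˢᵃᵗ = 0.9292
  T = 360.4 K: ΣzᵢP/Pᵢˢᵃᵗ = 1.0280
  T = 362.6 K: ΣzᵢP/Pᵢˢᵃᵗ = 0.9770
Interpolating between 360.4 K and 362.6 K gives T ≈ 361.6 K.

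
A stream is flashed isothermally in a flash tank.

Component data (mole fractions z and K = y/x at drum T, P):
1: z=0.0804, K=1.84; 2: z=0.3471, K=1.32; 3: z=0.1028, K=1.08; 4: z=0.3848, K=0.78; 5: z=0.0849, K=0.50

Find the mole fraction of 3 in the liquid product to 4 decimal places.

x_3 = 0.0989

Rachford–Rice: g(ψ) = Σ zᵢ(Kᵢ−1)/(1+ψ(Kᵢ−1)) = 0.
Feasibility: ΣzᵢKᵢ = 1.0597, Σzᵢ/Kᵢ = 1.0650 — both > 1, two phases present.
Newton–Raphson from ψ = 0.5:
  ψ = 0.5000: g = -0.00050, g' = -0.1164 → ψ = 0.4957
Converged at ψ = 0.4957.
Compositions from xᵢ = zᵢ/(1+ψ(Kᵢ−1)), yᵢ = Kᵢxᵢ:
  1: x = 0.0568, y = 0.1044
  2: x = 0.2996, y = 0.3954
  3: x = 0.0989, y = 0.1068
  4: x = 0.4319, y = 0.3369
  5: x = 0.1129, y = 0.0564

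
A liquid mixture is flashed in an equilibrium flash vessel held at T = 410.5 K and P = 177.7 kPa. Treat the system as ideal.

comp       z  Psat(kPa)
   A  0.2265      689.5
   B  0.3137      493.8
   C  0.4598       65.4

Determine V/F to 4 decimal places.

Raoult's law: Kᵢ = Pᵢˢᵃᵗ/P = Pᵢˢᵃᵗ/177.7.
  K_A = 689.5/177.7 = 3.880135, K_B = 493.8/177.7 = 2.778841, K_C = 65.4/177.7 = 0.368036
Rachford–Rice: g(V/F) = Σ zᵢ(Kᵢ−1)/(1+V/F(Kᵢ−1)) = 0.
g(0) = ΣzᵢKᵢ − 1 = 0.9198 and g(1) = 1 − Σzᵢ/Kᵢ = -0.4206, so a root lies in (0, 1).
Iterate (Newton) starting at V/F = 0.5:
  V/F = 0.5000: g = 0.13788, g' = -0.9861 → V/F = 0.6398
  V/F = 0.6398: g = 0.00263, g' = -0.9672 → V/F = 0.6425
Converged at V/F = 0.6425.

V/F = 0.6425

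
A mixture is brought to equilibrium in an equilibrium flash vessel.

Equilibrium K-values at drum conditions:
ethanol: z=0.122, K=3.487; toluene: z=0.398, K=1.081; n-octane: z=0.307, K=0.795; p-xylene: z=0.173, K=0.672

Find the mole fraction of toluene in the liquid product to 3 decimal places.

x_toluene = 0.378

Material balance + equilibrium reduce to Σ zᵢ(Kᵢ−1)/(1+β(Kᵢ−1)) = 0.
Feasibility: ΣzᵢKᵢ = 1.216, Σzᵢ/Kᵢ = 1.047 — both > 1, two phases present.
Newton iteration, β⁰ = 0.5:
  β = 0.500: g = 0.0282, g' = -0.195 → β = 0.645
  β = 0.645: g = 0.0027, g' = -0.161 → β = 0.662
Converged at β = 0.662.
Compositions from xᵢ = zᵢ/(1+β(Kᵢ−1)), yᵢ = Kᵢxᵢ:
  ethanol: x = 0.046, y = 0.161
  toluene: x = 0.378, y = 0.408
  n-octane: x = 0.355, y = 0.282
  p-xylene: x = 0.221, y = 0.148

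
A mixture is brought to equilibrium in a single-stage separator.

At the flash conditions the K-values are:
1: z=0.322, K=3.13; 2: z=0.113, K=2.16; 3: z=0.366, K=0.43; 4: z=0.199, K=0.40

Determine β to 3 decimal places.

β = 0.440

Newton–Raphson from β = 0.5:
  β = 0.500: g = -0.0473, g' = -0.782 → β = 0.440
Converged at β = 0.440.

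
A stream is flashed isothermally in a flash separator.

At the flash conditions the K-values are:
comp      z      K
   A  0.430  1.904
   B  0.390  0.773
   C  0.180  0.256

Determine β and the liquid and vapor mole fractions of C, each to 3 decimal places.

Rachford–Rice: g(β) = Σ zᵢ(Kᵢ−1)/(1+β(Kᵢ−1)) = 0.
Feasibility: ΣzᵢKᵢ = 1.166, Σzᵢ/Kᵢ = 1.433 — both > 1, two phases present.
Iterate (Newton) starting at β = 0.6:
  β = 0.600: g = -0.0924, g' = -0.500 → β = 0.415
  β = 0.415: g = -0.0089, g' = -0.419 → β = 0.394
Converged at β = 0.394.
Compositions from xᵢ = zᵢ/(1+β(Kᵢ−1)), yᵢ = Kᵢxᵢ:
  A: x = 0.317, y = 0.604
  B: x = 0.428, y = 0.331
  C: x = 0.255, y = 0.065

β = 0.394, x_C = 0.255, y_C = 0.065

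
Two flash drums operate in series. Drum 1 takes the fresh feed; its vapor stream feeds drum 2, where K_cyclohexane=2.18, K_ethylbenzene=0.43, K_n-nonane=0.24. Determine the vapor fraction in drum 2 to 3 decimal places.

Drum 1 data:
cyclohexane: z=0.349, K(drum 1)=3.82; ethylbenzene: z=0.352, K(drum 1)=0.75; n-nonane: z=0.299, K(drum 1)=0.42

Drum 1:
Let ψ₁ = V/F and solve Σ zᵢ(Kᵢ−1)/(1+ψ₁(Kᵢ−1)) = 0.
g(0) = ΣzᵢKᵢ − 1 = 0.723 and g(1) = 1 − Σzᵢ/Kᵢ = -0.273, so a root lies in (0, 1).
Newton iteration, ψ₁⁰ = 0.5:
  ψ₁ = 0.500: g = 0.0635, g' = -0.706 → ψ₁ = 0.590
  ψ₁ = 0.590: g = 0.0026, g' = -0.654 → ψ₁ = 0.594
Converged at ψ₁ = 0.594.
Drum-1 compositions:
  cyclohexane: x = 0.130, y = 0.498
  ethylbenzene: x = 0.413, y = 0.310
  n-nonane: x = 0.456, y = 0.192
Drum-2 feed = drum-1 vapor: z₂ = (0.4984, 0.3100, 0.1916).
Drum 2:
Rachford–Rice: g(ψ₂) = Σ zᵢ(Kᵢ−1)/(1+ψ₂(Kᵢ−1)) = 0.
Check two-phase: ΣzᵢKᵢ = 1.266 > 1 and Σzᵢ/Kᵢ = 1.748 > 1, so g(0) = 0.266 > 0 and g(1) = -0.748 < 0.
Iterate (Newton) starting at ψ₂ = 0.33:
  ψ₂ = 0.330: g = 0.0113, g' = -0.709 → ψ₂ = 0.346
Converged at ψ₂ = 0.346.
  cyclohexane: x = 0.354, y = 0.772
  ethylbenzene: x = 0.386, y = 0.166
  n-nonane: x = 0.260, y = 0.062

V/F (drum 2) = 0.346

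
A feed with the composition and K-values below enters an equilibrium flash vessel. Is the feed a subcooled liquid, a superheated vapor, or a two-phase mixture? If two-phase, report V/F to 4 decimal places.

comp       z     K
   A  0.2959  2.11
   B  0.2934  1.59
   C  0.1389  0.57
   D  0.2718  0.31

two-phase, V/F = 0.4681

ΣzᵢKᵢ = 1.2543; Σzᵢ/Kᵢ = 1.4452.
Both exceed 1, so a two-phase solution exists.
Let ψ = V/F and solve Σ zᵢ(Kᵢ−1)/(1+ψ(Kᵢ−1)) = 0.
Newton iteration, ψ⁰ = 0.5:
  ψ = 0.5000: g = -0.01752, g' = -0.5550 → ψ = 0.4684
  ψ = 0.4684: g = -0.00019, g' = -0.5433 → ψ = 0.4681
Converged at ψ = 0.4681.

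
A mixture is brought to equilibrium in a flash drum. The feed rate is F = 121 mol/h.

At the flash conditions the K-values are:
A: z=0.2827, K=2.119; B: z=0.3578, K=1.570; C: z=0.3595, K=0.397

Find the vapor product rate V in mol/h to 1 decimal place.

Newton–Raphson from ψ = 0.5:
  ψ = 0.5000: g = 0.05121, g' = -0.4839 → ψ = 0.6058
  ψ = 0.6058: g = -0.00143, g' = -0.5145 → ψ = 0.6031
Converged at ψ = 0.6031.
Then V = ψ·F = 0.6031·121 = 73.0 mol/h and L = F − V = 48.0 mol/h.

V = 73.0 mol/h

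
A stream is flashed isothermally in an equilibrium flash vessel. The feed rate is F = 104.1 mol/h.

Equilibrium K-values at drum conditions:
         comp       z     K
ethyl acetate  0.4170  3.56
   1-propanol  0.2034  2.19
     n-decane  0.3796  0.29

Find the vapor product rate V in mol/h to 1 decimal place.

V = 71.0 mol/h

Material balance + equilibrium reduce to Σ zᵢ(Kᵢ−1)/(1+ψ(Kᵢ−1)) = 0.
Check two-phase: ΣzᵢKᵢ = 2.0400 > 1 and Σzᵢ/Kᵢ = 1.5190 > 1, so g(0) = 1.0400 > 0 and g(1) = -0.5190 < 0.
Newton–Raphson from ψ = 0.5:
  ψ = 0.5000: g = 0.20211, g' = -1.0989 → ψ = 0.6839
  ψ = 0.6839: g = -0.00241, g' = -1.1718 → ψ = 0.6819
Converged at ψ = 0.6819.
Then V = ψ·F = 0.6819·104.1 = 71.0 mol/h and L = F − V = 33.1 mol/h.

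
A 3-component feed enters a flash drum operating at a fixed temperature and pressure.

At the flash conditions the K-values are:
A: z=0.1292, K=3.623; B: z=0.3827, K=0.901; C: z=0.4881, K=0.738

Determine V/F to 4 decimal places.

Rachford–Rice: g(V/F) = Σ zᵢ(Kᵢ−1)/(1+V/F(Kᵢ−1)) = 0.
Check two-phase: ΣzᵢKᵢ = 1.1731 > 1 and Σzᵢ/Kᵢ = 1.1218 > 1, so g(0) = 0.1731 > 0 and g(1) = -0.1218 < 0.
Newton–Raphson from V/F = 0.5:
  V/F = 0.5000: g = -0.04041, g' = -0.2149 → V/F = 0.3120
  V/F = 0.3120: g = 0.00802, g' = -0.3126 → V/F = 0.3376
  V/F = 0.3376: g = 0.00024, g' = -0.2944 → V/F = 0.3384
Converged at V/F = 0.3384.

V/F = 0.3384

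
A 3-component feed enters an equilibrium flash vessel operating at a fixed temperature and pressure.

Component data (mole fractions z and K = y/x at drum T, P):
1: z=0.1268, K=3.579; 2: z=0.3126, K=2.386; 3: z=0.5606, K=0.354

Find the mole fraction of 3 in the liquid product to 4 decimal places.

x_3 = 0.7215

Let ψ = V/F and solve Σ zᵢ(Kᵢ−1)/(1+ψ(Kᵢ−1)) = 0.
g(0) = ΣzᵢKᵢ − 1 = 0.3981 and g(1) = 1 − Σzᵢ/Kᵢ = -0.7501, so a root lies in (0, 1).
Iterate (Newton) starting at ψ = 0.5:
  ψ = 0.5000: g = -0.13618, g' = -0.8808 → ψ = 0.3454
  ψ = 0.3454: g = -0.00021, g' = -0.8982 → ψ = 0.3452
Converged at ψ = 0.3452.
Compositions from xᵢ = zᵢ/(1+ψ(Kᵢ−1)), yᵢ = Kᵢxᵢ:
  1: x = 0.0671, y = 0.2401
  2: x = 0.2114, y = 0.5045
  3: x = 0.7215, y = 0.2554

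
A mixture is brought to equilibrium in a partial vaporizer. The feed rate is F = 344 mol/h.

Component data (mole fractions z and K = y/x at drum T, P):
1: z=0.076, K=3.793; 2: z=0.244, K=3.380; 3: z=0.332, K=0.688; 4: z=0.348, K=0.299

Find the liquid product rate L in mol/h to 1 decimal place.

Material balance + equilibrium reduce to Σ zᵢ(Kᵢ−1)/(1+β(Kᵢ−1)) = 0.
Check two-phase: ΣzᵢKᵢ = 1.445 > 1 and Σzᵢ/Kᵢ = 1.739 > 1, so g(0) = 0.445 > 0 and g(1) = -0.739 < 0.
Newton–Raphson from β = 0.5:
  β = 0.500: g = -0.1446, g' = -0.842 → β = 0.328
  β = 0.328: g = 0.0044, g' = -0.926 → β = 0.333
Converged at β = 0.333.
Then V = β·F = 0.3331·344 = 114.6 mol/h and L = F − V = 229.4 mol/h.

L = 229.4 mol/h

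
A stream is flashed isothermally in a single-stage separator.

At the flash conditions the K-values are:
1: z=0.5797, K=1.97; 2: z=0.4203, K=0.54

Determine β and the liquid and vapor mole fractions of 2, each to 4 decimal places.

β = 0.8269, x_2 = 0.6783, y_2 = 0.3663

Rachford–Rice: g(β) = Σ zᵢ(Kᵢ−1)/(1+β(Kᵢ−1)) = 0.
Check two-phase: ΣzᵢKᵢ = 1.3690 > 1 and Σzᵢ/Kᵢ = 1.0726 > 1, so g(0) = 0.3690 > 0 and g(1) = -0.0726 < 0.
Iterate (Newton) starting at β = 0.3:
  β = 0.3000: g = 0.21127, g' = -0.4470 → β = 0.7727
  β = 0.7727: g = 0.02146, g' = -0.3923 → β = 0.8274
  β = 0.8274: g = -0.00019, g' = -0.3997 → β = 0.8269
Converged at β = 0.8269.
Compositions from xᵢ = zᵢ/(1+β(Kᵢ−1)), yᵢ = Kᵢxᵢ:
  1: x = 0.3217, y = 0.6337
  2: x = 0.6783, y = 0.3663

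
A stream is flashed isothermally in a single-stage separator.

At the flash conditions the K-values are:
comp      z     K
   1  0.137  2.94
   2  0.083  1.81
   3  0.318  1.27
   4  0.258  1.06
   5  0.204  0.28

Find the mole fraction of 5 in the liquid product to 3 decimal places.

x_5 = 0.358

Let ψ = V/F and solve Σ zᵢ(Kᵢ−1)/(1+ψ(Kᵢ−1)) = 0.
Feasibility: ΣzᵢKᵢ = 1.287, Σzᵢ/Kᵢ = 1.315 — both > 1, two phases present.
Newton iteration, ψ⁰ = 0.5:
  ψ = 0.500: g = 0.0439, g' = -0.438 → ψ = 0.600
  ψ = 0.600: g = -0.0019, g' = -0.481 → ψ = 0.596
Converged at ψ = 0.596.
Compositions from xᵢ = zᵢ/(1+ψ(Kᵢ−1)), yᵢ = Kᵢxᵢ:
  1: x = 0.064, y = 0.187
  2: x = 0.056, y = 0.101
  3: x = 0.274, y = 0.348
  4: x = 0.249, y = 0.264
  5: x = 0.358, y = 0.100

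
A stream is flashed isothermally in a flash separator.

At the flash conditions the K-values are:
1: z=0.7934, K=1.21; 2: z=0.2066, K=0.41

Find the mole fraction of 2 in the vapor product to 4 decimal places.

y_2 = 0.1076

Rachford–Rice: g(V/F) = Σ zᵢ(Kᵢ−1)/(1+V/F(Kᵢ−1)) = 0.
Check two-phase: ΣzᵢKᵢ = 1.0447 > 1 and Σzᵢ/Kᵢ = 1.1596 > 1, so g(0) = 0.0447 > 0 and g(1) = -0.1596 < 0.
Newton–Raphson from V/F = 0.68:
  V/F = 0.6800: g = -0.05777, g' = -0.2274 → V/F = 0.4259
  V/F = 0.4259: g = -0.00987, g' = -0.1578 → V/F = 0.3634
  V/F = 0.3634: g = -0.00035, g' = -0.1467 → V/F = 0.3609
Converged at V/F = 0.3609.
Compositions from xᵢ = zᵢ/(1+V/F(Kᵢ−1)), yᵢ = Kᵢxᵢ:
  1: x = 0.7375, y = 0.8924
  2: x = 0.2625, y = 0.1076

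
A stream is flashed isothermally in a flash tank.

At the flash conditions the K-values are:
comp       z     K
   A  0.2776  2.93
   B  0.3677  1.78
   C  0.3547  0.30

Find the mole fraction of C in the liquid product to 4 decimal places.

x_C = 0.6254

Rachford–Rice: g(ψ) = Σ zᵢ(Kᵢ−1)/(1+ψ(Kᵢ−1)) = 0.
Feasibility: ΣzᵢKᵢ = 1.5743, Σzᵢ/Kᵢ = 1.4837 — both > 1, two phases present.
Newton iteration, ψ⁰ = 0.5:
  ψ = 0.5000: g = 0.09701, g' = -0.7950 → ψ = 0.6220
  ψ = 0.6220: g = -0.00319, g' = -0.8602 → ψ = 0.6183
Converged at ψ = 0.6183.
Compositions from xᵢ = zᵢ/(1+ψ(Kᵢ−1)), yᵢ = Kᵢxᵢ:
  A: x = 0.1266, y = 0.3708
  B: x = 0.2481, y = 0.4416
  C: x = 0.6254, y = 0.1876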